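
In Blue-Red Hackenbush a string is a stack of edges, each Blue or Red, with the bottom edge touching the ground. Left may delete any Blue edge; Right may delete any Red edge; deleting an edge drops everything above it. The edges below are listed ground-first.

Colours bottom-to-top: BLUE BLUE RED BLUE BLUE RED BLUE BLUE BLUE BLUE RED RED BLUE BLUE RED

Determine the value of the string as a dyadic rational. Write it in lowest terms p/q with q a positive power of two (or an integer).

Prefix values for BLUE BLUE RED BLUE BLUE RED BLUE BLUE BLUE BLUE RED RED BLUE BLUE RED via {L|R} + simplicity:
val_1 [B]  L=[0]  R=[—]  so 1
val_2 [BB]  L=[0 1]  R=[—]  so 2
val_3 [BBR]  L=[0 1]  R=[2]  so 3/2
val_4 [BBRB]  L=[0 1 3/2]  R=[2]  so 7/4
val_5 [BBRBB]  L=[0 1 3/2 7/4]  R=[2]  so 15/8
val_6 [BBRBBR]  L=[0 1 3/2 7/4]  R=[15/8 2]  so 29/16
val_7 [BBRBBRB]  L=[0 1 3/2 7/4 29/16]  R=[15/8 2]  so 59/32
val_8 [BBRBBRBB]  L=[0 1 3/2 7/4 29/16 59/32]  R=[15/8 2]  so 119/64
val_9 [BBRBBRBBB]  L=[0 1 3/2 7/4 29/16 59/32 119/64]  R=[15/8 2]  so 239/128
val_10 [BBRBBRBBBB]  L=[0 1 3/2 7/4 29/16 59/32 119/64 239/128]  R=[15/8 2]  so 479/256
val_11 [BBRBBRBBBBR]  L=[0 1 3/2 7/4 29/16 59/32 119/64 239/128]  R=[479/256 15/8 2]  so 957/512
val_12 [BBRBBRBBBBRR]  L=[0 1 3/2 7/4 29/16 59/32 119/64 239/128]  R=[957/512 479/256 15/8 2]  so 1913/1024
val_13 [BBRBBRBBBBRRB]  L=[0 1 3/2 7/4 29/16 59/32 119/64 239/128 1913/1024]  R=[957/512 479/256 15/8 2]  so 3827/2048
val_14 [BBRBBRBBBBRRBB]  L=[0 1 3/2 7/4 29/16 59/32 119/64 239/128 1913/1024 3827/2048]  R=[957/512 479/256 15/8 2]  so 7655/4096
val_15 [BBRBBRBBBBRRBBR]  L=[0 1 3/2 7/4 29/16 59/32 119/64 239/128 1913/1024 3827/2048]  R=[7655/4096 957/512 479/256 15/8 2]  so 15309/8192

15309/8192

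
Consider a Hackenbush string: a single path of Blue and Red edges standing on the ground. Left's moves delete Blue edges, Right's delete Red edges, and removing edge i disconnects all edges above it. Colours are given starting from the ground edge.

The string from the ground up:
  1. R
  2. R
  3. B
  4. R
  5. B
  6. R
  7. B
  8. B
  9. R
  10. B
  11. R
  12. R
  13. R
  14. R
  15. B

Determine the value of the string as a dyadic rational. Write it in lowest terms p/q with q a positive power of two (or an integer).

-13501/8192

value_1 [R]  L=[∅]  R=[0]  — -1
value_2 [RR]  L=[∅]  R=[-1,0]  — -2
value_3 [RRB]  L=[-2]  R=[-1,0]  — -3/2
value_4 [RRBR]  L=[-2]  R=[-3/2,-1,0]  — -7/4
value_5 [RRBRB]  L=[-2,-7/4]  R=[-3/2,-1,0]  — -13/8
value_6 [RRBRBR]  L=[-2,-7/4]  R=[-13/8,-3/2,-1,0]  — -27/16
value_7 [RRBRBRB]  L=[-2,-7/4,-27/16]  R=[-13/8,-3/2,-1,0]  — -53/32
value_8 [RRBRBRBB]  L=[-2,-7/4,-27/16,-53/32]  R=[-13/8,-3/2,-1,0]  — -105/64
value_9 [RRBRBRBBR]  L=[-2,-7/4,-27/16,-53/32]  R=[-105/64,-13/8,-3/2,-1,0]  — -211/128
value_10 [RRBRBRBBRB]  L=[-2,-7/4,-27/16,-53/32,-211/128]  R=[-105/64,-13/8,-3/2,-1,0]  — -421/256
value_11 [RRBRBRBBRBR]  L=[-2,-7/4,-27/16,-53/32,-211/128]  R=[-421/256,-105/64,-13/8,-3/2,-1,0]  — -843/512
value_12 [RRBRBRBBRBRR]  L=[-2,-7/4,-27/16,-53/32,-211/128]  R=[-843/512,-421/256,-105/64,-13/8,-3/2,-1,0]  — -1687/1024
value_13 [RRBRBRBBRBRRR]  L=[-2,-7/4,-27/16,-53/32,-211/128]  R=[-1687/1024,-843/512,-421/256,-105/64,-13/8,-3/2,-1,0]  — -3375/2048
value_14 [RRBRBRBBRBRRRR]  L=[-2,-7/4,-27/16,-53/32,-211/128]  R=[-3375/2048,-1687/1024,-843/512,-421/256,-105/64,-13/8,-3/2,-1,0]  — -6751/4096
value_15 [RRBRBRBBRBRRRRB]  L=[-2,-7/4,-27/16,-53/32,-211/128,-6751/4096]  R=[-3375/2048,-1687/1024,-843/512,-421/256,-105/64,-13/8,-3/2,-1,0]  — -13501/8192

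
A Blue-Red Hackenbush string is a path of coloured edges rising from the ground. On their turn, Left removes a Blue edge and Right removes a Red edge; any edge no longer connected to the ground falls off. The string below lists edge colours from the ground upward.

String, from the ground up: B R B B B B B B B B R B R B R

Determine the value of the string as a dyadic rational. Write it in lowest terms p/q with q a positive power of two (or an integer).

B: Left { 0 }, Right { — } => simplest 1
BR: Left { 0 }, Right { 1 } => simplest 1/2
BRB: Left { 0,1/2 }, Right { 1 } => simplest 3/4
BRBB: Left { 0,1/2,3/4 }, Right { 1 } => simplest 7/8
BRBBB: Left { 0,1/2,3/4,7/8 }, Right { 1 } => simplest 15/16
BRBBBB: Left { 0,1/2,3/4,7/8,15/16 }, Right { 1 } => simplest 31/32
BRBBBBB: Left { 0,1/2,3/4,7/8,15/16,31/32 }, Right { 1 } => simplest 63/64
BRBBBBBB: Left { 0,1/2,3/4,7/8,15/16,31/32,63/64 }, Right { 1 } => simplest 127/128
BRBBBBBBB: Left { 0,1/2,3/4,7/8,15/16,31/32,63/64,127/128 }, Right { 1 } => simplest 255/256
BRBBBBBBBB: Left { 0,1/2,3/4,7/8,15/16,31/32,63/64,127/128,255/256 }, Right { 1 } => simplest 511/512
BRBBBBBBBBR: Left { 0,1/2,3/4,7/8,15/16,31/32,63/64,127/128,255/256 }, Right { 511/512,1 } => simplest 1021/1024
BRBBBBBBBBRB: Left { 0,1/2,3/4,7/8,15/16,31/32,63/64,127/128,255/256,1021/1024 }, Right { 511/512,1 } => simplest 2043/2048
BRBBBBBBBBRBR: Left { 0,1/2,3/4,7/8,15/16,31/32,63/64,127/128,255/256,1021/1024 }, Right { 2043/2048,511/512,1 } => simplest 4085/4096
BRBBBBBBBBRBRB: Left { 0,1/2,3/4,7/8,15/16,31/32,63/64,127/128,255/256,1021/1024,4085/4096 }, Right { 2043/2048,511/512,1 } => simplest 8171/8192
BRBBBBBBBBRBRBR: Left { 0,1/2,3/4,7/8,15/16,31/32,63/64,127/128,255/256,1021/1024,4085/4096 }, Right { 8171/8192,2043/2048,511/512,1 } => simplest 16341/16384

16341/16384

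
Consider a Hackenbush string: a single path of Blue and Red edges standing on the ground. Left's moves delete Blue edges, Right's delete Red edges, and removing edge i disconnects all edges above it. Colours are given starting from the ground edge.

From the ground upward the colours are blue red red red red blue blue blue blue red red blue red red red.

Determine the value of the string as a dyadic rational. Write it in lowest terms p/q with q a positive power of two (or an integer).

b: Left { 0 }, Right { none } so simplest 1
br: Left { 0 }, Right { 1 } so simplest 1/2
brr: Left { 0 }, Right { 1/2 1 } so simplest 1/4
brrr: Left { 0 }, Right { 1/4 1/2 1 } so simplest 1/8
brrrr: Left { 0 }, Right { 1/8 1/4 1/2 1 } so simplest 1/16
brrrrb: Left { 0 1/16 }, Right { 1/8 1/4 1/2 1 } so simplest 3/32
brrrrbb: Left { 0 1/16 3/32 }, Right { 1/8 1/4 1/2 1 } so simplest 7/64
brrrrbbb: Left { 0 1/16 3/32 7/64 }, Right { 1/8 1/4 1/2 1 } so simplest 15/128
brrrrbbbb: Left { 0 1/16 3/32 7/64 15/128 }, Right { 1/8 1/4 1/2 1 } so simplest 31/256
brrrrbbbbr: Left { 0 1/16 3/32 7/64 15/128 }, Right { 31/256 1/8 1/4 1/2 1 } so simplest 61/512
brrrrbbbbrr: Left { 0 1/16 3/32 7/64 15/128 }, Right { 61/512 31/256 1/8 1/4 1/2 1 } so simplest 121/1024
brrrrbbbbrrb: Left { 0 1/16 3/32 7/64 15/128 121/1024 }, Right { 61/512 31/256 1/8 1/4 1/2 1 } so simplest 243/2048
brrrrbbbbrrbr: Left { 0 1/16 3/32 7/64 15/128 121/1024 }, Right { 243/2048 61/512 31/256 1/8 1/4 1/2 1 } so simplest 485/4096
brrrrbbbbrrbrr: Left { 0 1/16 3/32 7/64 15/128 121/1024 }, Right { 485/4096 243/2048 61/512 31/256 1/8 1/4 1/2 1 } so simplest 969/8192
brrrrbbbbrrbrrr: Left { 0 1/16 3/32 7/64 15/128 121/1024 }, Right { 969/8192 485/4096 243/2048 61/512 31/256 1/8 1/4 1/2 1 } so simplest 1937/16384

1937/16384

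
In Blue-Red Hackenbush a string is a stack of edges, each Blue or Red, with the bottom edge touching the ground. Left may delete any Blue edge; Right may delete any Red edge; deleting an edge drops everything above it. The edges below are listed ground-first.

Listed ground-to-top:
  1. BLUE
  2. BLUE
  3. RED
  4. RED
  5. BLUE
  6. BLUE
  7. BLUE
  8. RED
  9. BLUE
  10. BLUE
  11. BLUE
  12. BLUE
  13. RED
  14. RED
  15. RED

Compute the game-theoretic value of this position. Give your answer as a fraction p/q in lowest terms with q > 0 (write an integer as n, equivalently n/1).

12017/8192

edge 1 of 15 (BLUE): { 0 |  } — 1
edge 2 of 15 (BLUE): { 0,1 |  } — 2
edge 3 of 15 (RED): { 0,1 | 2 } — 3/2
edge 4 of 15 (RED): { 0,1 | 3/2,2 } — 5/4
edge 5 of 15 (BLUE): { 0,1,5/4 | 3/2,2 } — 11/8
edge 6 of 15 (BLUE): { 0,1,5/4,11/8 | 3/2,2 } — 23/16
edge 7 of 15 (BLUE): { 0,1,5/4,11/8,23/16 | 3/2,2 } — 47/32
edge 8 of 15 (RED): { 0,1,5/4,11/8,23/16 | 47/32,3/2,2 } — 93/64
edge 9 of 15 (BLUE): { 0,1,5/4,11/8,23/16,93/64 | 47/32,3/2,2 } — 187/128
edge 10 of 15 (BLUE): { 0,1,5/4,11/8,23/16,93/64,187/128 | 47/32,3/2,2 } — 375/256
edge 11 of 15 (BLUE): { 0,1,5/4,11/8,23/16,93/64,187/128,375/256 | 47/32,3/2,2 } — 751/512
edge 12 of 15 (BLUE): { 0,1,5/4,11/8,23/16,93/64,187/128,375/256,751/512 | 47/32,3/2,2 } — 1503/1024
edge 13 of 15 (RED): { 0,1,5/4,11/8,23/16,93/64,187/128,375/256,751/512 | 1503/1024,47/32,3/2,2 } — 3005/2048
edge 14 of 15 (RED): { 0,1,5/4,11/8,23/16,93/64,187/128,375/256,751/512 | 3005/2048,1503/1024,47/32,3/2,2 } — 6009/4096
edge 15 of 15 (RED): { 0,1,5/4,11/8,23/16,93/64,187/128,375/256,751/512 | 6009/4096,3005/2048,1503/1024,47/32,3/2,2 } — 12017/8192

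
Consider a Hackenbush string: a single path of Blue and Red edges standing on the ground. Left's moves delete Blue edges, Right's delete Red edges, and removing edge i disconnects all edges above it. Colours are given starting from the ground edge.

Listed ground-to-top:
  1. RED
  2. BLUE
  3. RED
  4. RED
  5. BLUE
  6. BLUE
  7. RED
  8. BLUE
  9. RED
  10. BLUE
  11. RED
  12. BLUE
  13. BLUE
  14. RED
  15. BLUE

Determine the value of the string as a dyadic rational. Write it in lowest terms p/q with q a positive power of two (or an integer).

-12965/16384

Prefix values for RED BLUE RED RED BLUE BLUE RED BLUE RED BLUE RED BLUE BLUE RED BLUE via {L|R} + simplicity:
G_1 [R]  L=[(no moves)]  R=[0]  => -1
G_2 [RB]  L=[-1]  R=[0]  => -1/2
G_3 [RBR]  L=[-1]  R=[-1/2 0]  => -3/4
G_4 [RBRR]  L=[-1]  R=[-3/4 -1/2 0]  => -7/8
G_5 [RBRRB]  L=[-1 -7/8]  R=[-3/4 -1/2 0]  => -13/16
G_6 [RBRRBB]  L=[-1 -7/8 -13/16]  R=[-3/4 -1/2 0]  => -25/32
G_7 [RBRRBBR]  L=[-1 -7/8 -13/16]  R=[-25/32 -3/4 -1/2 0]  => -51/64
G_8 [RBRRBBRB]  L=[-1 -7/8 -13/16 -51/64]  R=[-25/32 -3/4 -1/2 0]  => -101/128
G_9 [RBRRBBRBR]  L=[-1 -7/8 -13/16 -51/64]  R=[-101/128 -25/32 -3/4 -1/2 0]  => -203/256
G_10 [RBRRBBRBRB]  L=[-1 -7/8 -13/16 -51/64 -203/256]  R=[-101/128 -25/32 -3/4 -1/2 0]  => -405/512
G_11 [RBRRBBRBRBR]  L=[-1 -7/8 -13/16 -51/64 -203/256]  R=[-405/512 -101/128 -25/32 -3/4 -1/2 0]  => -811/1024
G_12 [RBRRBBRBRBRB]  L=[-1 -7/8 -13/16 -51/64 -203/256 -811/1024]  R=[-405/512 -101/128 -25/32 -3/4 -1/2 0]  => -1621/2048
G_13 [RBRRBBRBRBRBB]  L=[-1 -7/8 -13/16 -51/64 -203/256 -811/1024 -1621/2048]  R=[-405/512 -101/128 -25/32 -3/4 -1/2 0]  => -3241/4096
G_14 [RBRRBBRBRBRBBR]  L=[-1 -7/8 -13/16 -51/64 -203/256 -811/1024 -1621/2048]  R=[-3241/4096 -405/512 -101/128 -25/32 -3/4 -1/2 0]  => -6483/8192
G_15 [RBRRBBRBRBRBBRB]  L=[-1 -7/8 -13/16 -51/64 -203/256 -811/1024 -1621/2048 -6483/8192]  R=[-3241/4096 -405/512 -101/128 -25/32 -3/4 -1/2 0]  => -12965/16384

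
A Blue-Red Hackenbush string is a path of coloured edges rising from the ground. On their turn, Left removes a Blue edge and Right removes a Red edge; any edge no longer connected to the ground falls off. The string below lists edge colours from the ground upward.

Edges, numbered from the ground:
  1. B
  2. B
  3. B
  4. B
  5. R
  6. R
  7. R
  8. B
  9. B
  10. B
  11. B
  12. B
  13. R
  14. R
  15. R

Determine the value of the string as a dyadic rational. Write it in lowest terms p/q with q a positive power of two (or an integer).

Prefix values for B B B B R R R B B B B B R R R via {L|R} + simplicity:
B: Left { 0 }, Right { (no moves) } so simplest 1
BB: Left { 0, 1 }, Right { (no moves) } so simplest 2
BBB: Left { 0, 1, 2 }, Right { (no moves) } so simplest 3
BBBB: Left { 0, 1, 2, 3 }, Right { (no moves) } so simplest 4
BBBBR: Left { 0, 1, 2, 3 }, Right { 4 } so simplest 7/2
BBBBRR: Left { 0, 1, 2, 3 }, Right { 7/2, 4 } so simplest 13/4
BBBBRRR: Left { 0, 1, 2, 3 }, Right { 13/4, 7/2, 4 } so simplest 25/8
BBBBRRRB: Left { 0, 1, 2, 3, 25/8 }, Right { 13/4, 7/2, 4 } so simplest 51/16
BBBBRRRBB: Left { 0, 1, 2, 3, 25/8, 51/16 }, Right { 13/4, 7/2, 4 } so simplest 103/32
BBBBRRRBBB: Left { 0, 1, 2, 3, 25/8, 51/16, 103/32 }, Right { 13/4, 7/2, 4 } so simplest 207/64
BBBBRRRBBBB: Left { 0, 1, 2, 3, 25/8, 51/16, 103/32, 207/64 }, Right { 13/4, 7/2, 4 } so simplest 415/128
BBBBRRRBBBBB: Left { 0, 1, 2, 3, 25/8, 51/16, 103/32, 207/64, 415/128 }, Right { 13/4, 7/2, 4 } so simplest 831/256
BBBBRRRBBBBBR: Left { 0, 1, 2, 3, 25/8, 51/16, 103/32, 207/64, 415/128 }, Right { 831/256, 13/4, 7/2, 4 } so simplest 1661/512
BBBBRRRBBBBBRR: Left { 0, 1, 2, 3, 25/8, 51/16, 103/32, 207/64, 415/128 }, Right { 1661/512, 831/256, 13/4, 7/2, 4 } so simplest 3321/1024
BBBBRRRBBBBBRRR: Left { 0, 1, 2, 3, 25/8, 51/16, 103/32, 207/64, 415/128 }, Right { 3321/1024, 1661/512, 831/256, 13/4, 7/2, 4 } so simplest 6641/2048

6641/2048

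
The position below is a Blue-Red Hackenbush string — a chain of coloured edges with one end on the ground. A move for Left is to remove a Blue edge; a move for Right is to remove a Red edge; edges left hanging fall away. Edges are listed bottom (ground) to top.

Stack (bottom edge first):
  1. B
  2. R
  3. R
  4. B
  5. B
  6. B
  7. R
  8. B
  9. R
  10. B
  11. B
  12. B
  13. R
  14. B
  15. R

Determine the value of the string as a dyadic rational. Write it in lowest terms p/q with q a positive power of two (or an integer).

Prefix values for B R R B B B R B R B B B R B R via {L|R} + simplicity:
step 1: add B to get B; options L={ 0 } R={ — } => 1
step 2: add R to get BR; options L={ 0 } R={ 1 } => 1/2
step 3: add R to get BRR; options L={ 0 } R={ 1/2,1 } => 1/4
step 4: add B to get BRRB; options L={ 0,1/4 } R={ 1/2,1 } => 3/8
step 5: add B to get BRRBB; options L={ 0,1/4,3/8 } R={ 1/2,1 } => 7/16
step 6: add B to get BRRBBB; options L={ 0,1/4,3/8,7/16 } R={ 1/2,1 } => 15/32
step 7: add R to get BRRBBBR; options L={ 0,1/4,3/8,7/16 } R={ 15/32,1/2,1 } => 29/64
step 8: add B to get BRRBBBRB; options L={ 0,1/4,3/8,7/16,29/64 } R={ 15/32,1/2,1 } => 59/128
step 9: add R to get BRRBBBRBR; options L={ 0,1/4,3/8,7/16,29/64 } R={ 59/128,15/32,1/2,1 } => 117/256
step 10: add B to get BRRBBBRBRB; options L={ 0,1/4,3/8,7/16,29/64,117/256 } R={ 59/128,15/32,1/2,1 } => 235/512
step 11: add B to get BRRBBBRBRBB; options L={ 0,1/4,3/8,7/16,29/64,117/256,235/512 } R={ 59/128,15/32,1/2,1 } => 471/1024
step 12: add B to get BRRBBBRBRBBB; options L={ 0,1/4,3/8,7/16,29/64,117/256,235/512,471/1024 } R={ 59/128,15/32,1/2,1 } => 943/2048
step 13: add R to get BRRBBBRBRBBBR; options L={ 0,1/4,3/8,7/16,29/64,117/256,235/512,471/1024 } R={ 943/2048,59/128,15/32,1/2,1 } => 1885/4096
step 14: add B to get BRRBBBRBRBBBRB; options L={ 0,1/4,3/8,7/16,29/64,117/256,235/512,471/1024,1885/4096 } R={ 943/2048,59/128,15/32,1/2,1 } => 3771/8192
step 15: add R to get BRRBBBRBRBBBRBR; options L={ 0,1/4,3/8,7/16,29/64,117/256,235/512,471/1024,1885/4096 } R={ 3771/8192,943/2048,59/128,15/32,1/2,1 } => 7541/16384

7541/16384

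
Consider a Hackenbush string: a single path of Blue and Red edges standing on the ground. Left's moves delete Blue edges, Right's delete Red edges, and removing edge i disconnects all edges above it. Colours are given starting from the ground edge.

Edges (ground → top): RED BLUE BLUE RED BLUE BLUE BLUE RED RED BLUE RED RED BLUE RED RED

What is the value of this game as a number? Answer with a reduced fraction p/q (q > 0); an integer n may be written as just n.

-4535/16384

edge 1 of 15 (RED): { none | 0 } gives -1
edge 2 of 15 (BLUE): { -1 | 0 } gives -1/2
edge 3 of 15 (BLUE): { -1 -1/2 | 0 } gives -1/4
edge 4 of 15 (RED): { -1 -1/2 | -1/4 0 } gives -3/8
edge 5 of 15 (BLUE): { -1 -1/2 -3/8 | -1/4 0 } gives -5/16
edge 6 of 15 (BLUE): { -1 -1/2 -3/8 -5/16 | -1/4 0 } gives -9/32
edge 7 of 15 (BLUE): { -1 -1/2 -3/8 -5/16 -9/32 | -1/4 0 } gives -17/64
edge 8 of 15 (RED): { -1 -1/2 -3/8 -5/16 -9/32 | -17/64 -1/4 0 } gives -35/128
edge 9 of 15 (RED): { -1 -1/2 -3/8 -5/16 -9/32 | -35/128 -17/64 -1/4 0 } gives -71/256
edge 10 of 15 (BLUE): { -1 -1/2 -3/8 -5/16 -9/32 -71/256 | -35/128 -17/64 -1/4 0 } gives -141/512
edge 11 of 15 (RED): { -1 -1/2 -3/8 -5/16 -9/32 -71/256 | -141/512 -35/128 -17/64 -1/4 0 } gives -283/1024
edge 12 of 15 (RED): { -1 -1/2 -3/8 -5/16 -9/32 -71/256 | -283/1024 -141/512 -35/128 -17/64 -1/4 0 } gives -567/2048
edge 13 of 15 (BLUE): { -1 -1/2 -3/8 -5/16 -9/32 -71/256 -567/2048 | -283/1024 -141/512 -35/128 -17/64 -1/4 0 } gives -1133/4096
edge 14 of 15 (RED): { -1 -1/2 -3/8 -5/16 -9/32 -71/256 -567/2048 | -1133/4096 -283/1024 -141/512 -35/128 -17/64 -1/4 0 } gives -2267/8192
edge 15 of 15 (RED): { -1 -1/2 -3/8 -5/16 -9/32 -71/256 -567/2048 | -2267/8192 -1133/4096 -283/1024 -141/512 -35/128 -17/64 -1/4 0 } gives -4535/16384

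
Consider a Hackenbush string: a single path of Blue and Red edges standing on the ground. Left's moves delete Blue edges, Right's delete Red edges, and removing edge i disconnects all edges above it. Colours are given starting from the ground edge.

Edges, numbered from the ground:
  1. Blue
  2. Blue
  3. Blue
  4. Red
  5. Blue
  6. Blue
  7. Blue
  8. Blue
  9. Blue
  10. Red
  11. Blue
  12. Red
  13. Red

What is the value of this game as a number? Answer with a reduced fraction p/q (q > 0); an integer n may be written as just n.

Build G(s[:k]) for k = 1..13, string s = Blue Blue Blue Red Blue Blue Blue Blue Blue Red Blue Red Red.
G_1 [B]  L=[0]  R=[—]  => 1
G_2 [BB]  L=[0,1]  R=[—]  => 2
G_3 [BBB]  L=[0,1,2]  R=[—]  => 3
G_4 [BBBR]  L=[0,1,2]  R=[3]  => 5/2
G_5 [BBBRB]  L=[0,1,2,5/2]  R=[3]  => 11/4
G_6 [BBBRBB]  L=[0,1,2,5/2,11/4]  R=[3]  => 23/8
G_7 [BBBRBBB]  L=[0,1,2,5/2,11/4,23/8]  R=[3]  => 47/16
G_8 [BBBRBBBB]  L=[0,1,2,5/2,11/4,23/8,47/16]  R=[3]  => 95/32
G_9 [BBBRBBBBB]  L=[0,1,2,5/2,11/4,23/8,47/16,95/32]  R=[3]  => 191/64
G_10 [BBBRBBBBBR]  L=[0,1,2,5/2,11/4,23/8,47/16,95/32]  R=[191/64,3]  => 381/128
G_11 [BBBRBBBBBRB]  L=[0,1,2,5/2,11/4,23/8,47/16,95/32,381/128]  R=[191/64,3]  => 763/256
G_12 [BBBRBBBBBRBR]  L=[0,1,2,5/2,11/4,23/8,47/16,95/32,381/128]  R=[763/256,191/64,3]  => 1525/512
G_13 [BBBRBBBBBRBRR]  L=[0,1,2,5/2,11/4,23/8,47/16,95/32,381/128]  R=[1525/512,763/256,191/64,3]  => 3049/1024

3049/1024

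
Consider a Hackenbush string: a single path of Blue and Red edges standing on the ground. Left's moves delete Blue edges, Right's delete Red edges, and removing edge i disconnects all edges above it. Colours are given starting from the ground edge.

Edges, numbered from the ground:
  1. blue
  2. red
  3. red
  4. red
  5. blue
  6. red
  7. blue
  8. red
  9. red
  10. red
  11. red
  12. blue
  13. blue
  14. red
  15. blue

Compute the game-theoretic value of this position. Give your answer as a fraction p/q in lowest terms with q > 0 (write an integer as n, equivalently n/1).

Recurse on prefixes of the 15-edge string blue red red red blue red blue red red red red blue blue red blue:
value(b) = { 0 | · } so 1
value(br) = { 0 | 1 } so 1/2
value(brr) = { 0 | 1/2, 1 } so 1/4
value(brrr) = { 0 | 1/4, 1/2, 1 } so 1/8
value(brrrb) = { 0, 1/8 | 1/4, 1/2, 1 } so 3/16
value(brrrbr) = { 0, 1/8 | 3/16, 1/4, 1/2, 1 } so 5/32
value(brrrbrb) = { 0, 1/8, 5/32 | 3/16, 1/4, 1/2, 1 } so 11/64
value(brrrbrbr) = { 0, 1/8, 5/32 | 11/64, 3/16, 1/4, 1/2, 1 } so 21/128
value(brrrbrbrr) = { 0, 1/8, 5/32 | 21/128, 11/64, 3/16, 1/4, 1/2, 1 } so 41/256
value(brrrbrbrrr) = { 0, 1/8, 5/32 | 41/256, 21/128, 11/64, 3/16, 1/4, 1/2, 1 } so 81/512
value(brrrbrbrrrr) = { 0, 1/8, 5/32 | 81/512, 41/256, 21/128, 11/64, 3/16, 1/4, 1/2, 1 } so 161/1024
value(brrrbrbrrrrb) = { 0, 1/8, 5/32, 161/1024 | 81/512, 41/256, 21/128, 11/64, 3/16, 1/4, 1/2, 1 } so 323/2048
value(brrrbrbrrrrbb) = { 0, 1/8, 5/32, 161/1024, 323/2048 | 81/512, 41/256, 21/128, 11/64, 3/16, 1/4, 1/2, 1 } so 647/4096
value(brrrbrbrrrrbbr) = { 0, 1/8, 5/32, 161/1024, 323/2048 | 647/4096, 81/512, 41/256, 21/128, 11/64, 3/16, 1/4, 1/2, 1 } so 1293/8192
value(brrrbrbrrrrbbrb) = { 0, 1/8, 5/32, 161/1024, 323/2048, 1293/8192 | 647/4096, 81/512, 41/256, 21/128, 11/64, 3/16, 1/4, 1/2, 1 } so 2587/16384

2587/16384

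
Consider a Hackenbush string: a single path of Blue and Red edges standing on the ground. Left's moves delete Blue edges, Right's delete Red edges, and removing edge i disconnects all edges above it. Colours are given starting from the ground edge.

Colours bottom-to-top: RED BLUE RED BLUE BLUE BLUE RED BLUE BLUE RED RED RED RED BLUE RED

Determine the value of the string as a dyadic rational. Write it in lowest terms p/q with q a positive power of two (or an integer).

-8827/16384

Build value(s[:k]) for k = 1..15, string s = RED BLUE RED BLUE BLUE BLUE RED BLUE BLUE RED RED RED RED BLUE RED.
edge 1 of 15 (RED): { — | 0 } — -1
edge 2 of 15 (BLUE): { -1 | 0 } — -1/2
edge 3 of 15 (RED): { -1 | -1/2, 0 } — -3/4
edge 4 of 15 (BLUE): { -1, -3/4 | -1/2, 0 } — -5/8
edge 5 of 15 (BLUE): { -1, -3/4, -5/8 | -1/2, 0 } — -9/16
edge 6 of 15 (BLUE): { -1, -3/4, -5/8, -9/16 | -1/2, 0 } — -17/32
edge 7 of 15 (RED): { -1, -3/4, -5/8, -9/16 | -17/32, -1/2, 0 } — -35/64
edge 8 of 15 (BLUE): { -1, -3/4, -5/8, -9/16, -35/64 | -17/32, -1/2, 0 } — -69/128
edge 9 of 15 (BLUE): { -1, -3/4, -5/8, -9/16, -35/64, -69/128 | -17/32, -1/2, 0 } — -137/256
edge 10 of 15 (RED): { -1, -3/4, -5/8, -9/16, -35/64, -69/128 | -137/256, -17/32, -1/2, 0 } — -275/512
edge 11 of 15 (RED): { -1, -3/4, -5/8, -9/16, -35/64, -69/128 | -275/512, -137/256, -17/32, -1/2, 0 } — -551/1024
edge 12 of 15 (RED): { -1, -3/4, -5/8, -9/16, -35/64, -69/128 | -551/1024, -275/512, -137/256, -17/32, -1/2, 0 } — -1103/2048
edge 13 of 15 (RED): { -1, -3/4, -5/8, -9/16, -35/64, -69/128 | -1103/2048, -551/1024, -275/512, -137/256, -17/32, -1/2, 0 } — -2207/4096
edge 14 of 15 (BLUE): { -1, -3/4, -5/8, -9/16, -35/64, -69/128, -2207/4096 | -1103/2048, -551/1024, -275/512, -137/256, -17/32, -1/2, 0 } — -4413/8192
edge 15 of 15 (RED): { -1, -3/4, -5/8, -9/16, -35/64, -69/128, -2207/4096 | -4413/8192, -1103/2048, -551/1024, -275/512, -137/256, -17/32, -1/2, 0 } — -8827/16384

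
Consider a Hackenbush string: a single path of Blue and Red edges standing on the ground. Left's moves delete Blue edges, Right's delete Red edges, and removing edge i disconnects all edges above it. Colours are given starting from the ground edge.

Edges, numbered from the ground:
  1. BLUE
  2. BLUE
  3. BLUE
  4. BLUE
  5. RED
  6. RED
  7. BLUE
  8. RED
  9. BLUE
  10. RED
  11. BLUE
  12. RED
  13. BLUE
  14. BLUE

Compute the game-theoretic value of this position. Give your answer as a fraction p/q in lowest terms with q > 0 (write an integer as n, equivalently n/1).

3415/1024

edge 1 of 14 (BLUE): { 0 | · } = 1
edge 2 of 14 (BLUE): { 0 1 | · } = 2
edge 3 of 14 (BLUE): { 0 1 2 | · } = 3
edge 4 of 14 (BLUE): { 0 1 2 3 | · } = 4
edge 5 of 14 (RED): { 0 1 2 3 | 4 } = 7/2
edge 6 of 14 (RED): { 0 1 2 3 | 7/2 4 } = 13/4
edge 7 of 14 (BLUE): { 0 1 2 3 13/4 | 7/2 4 } = 27/8
edge 8 of 14 (RED): { 0 1 2 3 13/4 | 27/8 7/2 4 } = 53/16
edge 9 of 14 (BLUE): { 0 1 2 3 13/4 53/16 | 27/8 7/2 4 } = 107/32
edge 10 of 14 (RED): { 0 1 2 3 13/4 53/16 | 107/32 27/8 7/2 4 } = 213/64
edge 11 of 14 (BLUE): { 0 1 2 3 13/4 53/16 213/64 | 107/32 27/8 7/2 4 } = 427/128
edge 12 of 14 (RED): { 0 1 2 3 13/4 53/16 213/64 | 427/128 107/32 27/8 7/2 4 } = 853/256
edge 13 of 14 (BLUE): { 0 1 2 3 13/4 53/16 213/64 853/256 | 427/128 107/32 27/8 7/2 4 } = 1707/512
edge 14 of 14 (BLUE): { 0 1 2 3 13/4 53/16 213/64 853/256 1707/512 | 427/128 107/32 27/8 7/2 4 } = 3415/1024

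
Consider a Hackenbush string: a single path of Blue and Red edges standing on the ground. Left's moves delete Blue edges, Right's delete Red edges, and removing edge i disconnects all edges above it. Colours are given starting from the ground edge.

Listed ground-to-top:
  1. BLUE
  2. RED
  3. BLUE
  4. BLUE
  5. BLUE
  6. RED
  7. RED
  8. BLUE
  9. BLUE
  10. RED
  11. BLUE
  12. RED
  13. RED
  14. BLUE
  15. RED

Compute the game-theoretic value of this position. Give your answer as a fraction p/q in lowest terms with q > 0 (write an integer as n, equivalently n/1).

edge 1 of 15 (BLUE): { 0 | none } => 1
edge 2 of 15 (RED): { 0 | 1 } => 1/2
edge 3 of 15 (BLUE): { 0,1/2 | 1 } => 3/4
edge 4 of 15 (BLUE): { 0,1/2,3/4 | 1 } => 7/8
edge 5 of 15 (BLUE): { 0,1/2,3/4,7/8 | 1 } => 15/16
edge 6 of 15 (RED): { 0,1/2,3/4,7/8 | 15/16,1 } => 29/32
edge 7 of 15 (RED): { 0,1/2,3/4,7/8 | 29/32,15/16,1 } => 57/64
edge 8 of 15 (BLUE): { 0,1/2,3/4,7/8,57/64 | 29/32,15/16,1 } => 115/128
edge 9 of 15 (BLUE): { 0,1/2,3/4,7/8,57/64,115/128 | 29/32,15/16,1 } => 231/256
edge 10 of 15 (RED): { 0,1/2,3/4,7/8,57/64,115/128 | 231/256,29/32,15/16,1 } => 461/512
edge 11 of 15 (BLUE): { 0,1/2,3/4,7/8,57/64,115/128,461/512 | 231/256,29/32,15/16,1 } => 923/1024
edge 12 of 15 (RED): { 0,1/2,3/4,7/8,57/64,115/128,461/512 | 923/1024,231/256,29/32,15/16,1 } => 1845/2048
edge 13 of 15 (RED): { 0,1/2,3/4,7/8,57/64,115/128,461/512 | 1845/2048,923/1024,231/256,29/32,15/16,1 } => 3689/4096
edge 14 of 15 (BLUE): { 0,1/2,3/4,7/8,57/64,115/128,461/512,3689/4096 | 1845/2048,923/1024,231/256,29/32,15/16,1 } => 7379/8192
edge 15 of 15 (RED): { 0,1/2,3/4,7/8,57/64,115/128,461/512,3689/4096 | 7379/8192,1845/2048,923/1024,231/256,29/32,15/16,1 } => 14757/16384

14757/16384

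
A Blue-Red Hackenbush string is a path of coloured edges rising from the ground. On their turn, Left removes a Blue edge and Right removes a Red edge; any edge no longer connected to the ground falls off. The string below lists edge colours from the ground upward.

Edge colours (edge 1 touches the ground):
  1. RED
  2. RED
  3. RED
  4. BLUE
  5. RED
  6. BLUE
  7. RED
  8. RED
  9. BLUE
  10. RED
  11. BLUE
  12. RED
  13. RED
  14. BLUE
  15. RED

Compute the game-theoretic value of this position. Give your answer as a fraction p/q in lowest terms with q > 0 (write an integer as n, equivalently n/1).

-11099/4096

g_1 [R]  L=[(no moves)]  R=[0]  => -1
g_2 [RR]  L=[(no moves)]  R=[-1,0]  => -2
g_3 [RRR]  L=[(no moves)]  R=[-2,-1,0]  => -3
g_4 [RRRB]  L=[-3]  R=[-2,-1,0]  => -5/2
g_5 [RRRBR]  L=[-3]  R=[-5/2,-2,-1,0]  => -11/4
g_6 [RRRBRB]  L=[-3,-11/4]  R=[-5/2,-2,-1,0]  => -21/8
g_7 [RRRBRBR]  L=[-3,-11/4]  R=[-21/8,-5/2,-2,-1,0]  => -43/16
g_8 [RRRBRBRR]  L=[-3,-11/4]  R=[-43/16,-21/8,-5/2,-2,-1,0]  => -87/32
g_9 [RRRBRBRRB]  L=[-3,-11/4,-87/32]  R=[-43/16,-21/8,-5/2,-2,-1,0]  => -173/64
g_10 [RRRBRBRRBR]  L=[-3,-11/4,-87/32]  R=[-173/64,-43/16,-21/8,-5/2,-2,-1,0]  => -347/128
g_11 [RRRBRBRRBRB]  L=[-3,-11/4,-87/32,-347/128]  R=[-173/64,-43/16,-21/8,-5/2,-2,-1,0]  => -693/256
g_12 [RRRBRBRRBRBR]  L=[-3,-11/4,-87/32,-347/128]  R=[-693/256,-173/64,-43/16,-21/8,-5/2,-2,-1,0]  => -1387/512
g_13 [RRRBRBRRBRBRR]  L=[-3,-11/4,-87/32,-347/128]  R=[-1387/512,-693/256,-173/64,-43/16,-21/8,-5/2,-2,-1,0]  => -2775/1024
g_14 [RRRBRBRRBRBRRB]  L=[-3,-11/4,-87/32,-347/128,-2775/1024]  R=[-1387/512,-693/256,-173/64,-43/16,-21/8,-5/2,-2,-1,0]  => -5549/2048
g_15 [RRRBRBRRBRBRRBR]  L=[-3,-11/4,-87/32,-347/128,-2775/1024]  R=[-5549/2048,-1387/512,-693/256,-173/64,-43/16,-21/8,-5/2,-2,-1,0]  => -11099/4096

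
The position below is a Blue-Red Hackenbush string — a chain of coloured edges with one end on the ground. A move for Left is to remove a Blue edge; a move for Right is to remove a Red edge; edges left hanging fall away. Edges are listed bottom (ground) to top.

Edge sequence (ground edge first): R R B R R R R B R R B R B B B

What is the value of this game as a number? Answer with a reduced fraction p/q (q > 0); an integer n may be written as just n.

-16081/8192

Recurse on prefixes of the 15-edge string R R B R R R R B R R B R B B B:
step 1: add R to get R; options L={ — } R={ 0 } = -1
step 2: add R to get RR; options L={ — } R={ -1 0 } = -2
step 3: add B to get RRB; options L={ -2 } R={ -1 0 } = -3/2
step 4: add R to get RRBR; options L={ -2 } R={ -3/2 -1 0 } = -7/4
step 5: add R to get RRBRR; options L={ -2 } R={ -7/4 -3/2 -1 0 } = -15/8
step 6: add R to get RRBRRR; options L={ -2 } R={ -15/8 -7/4 -3/2 -1 0 } = -31/16
step 7: add R to get RRBRRRR; options L={ -2 } R={ -31/16 -15/8 -7/4 -3/2 -1 0 } = -63/32
step 8: add B to get RRBRRRRB; options L={ -2 -63/32 } R={ -31/16 -15/8 -7/4 -3/2 -1 0 } = -125/64
step 9: add R to get RRBRRRRBR; options L={ -2 -63/32 } R={ -125/64 -31/16 -15/8 -7/4 -3/2 -1 0 } = -251/128
step 10: add R to get RRBRRRRBRR; options L={ -2 -63/32 } R={ -251/128 -125/64 -31/16 -15/8 -7/4 -3/2 -1 0 } = -503/256
step 11: add B to get RRBRRRRBRRB; options L={ -2 -63/32 -503/256 } R={ -251/128 -125/64 -31/16 -15/8 -7/4 -3/2 -1 0 } = -1005/512
step 12: add R to get RRBRRRRBRRBR; options L={ -2 -63/32 -503/256 } R={ -1005/512 -251/128 -125/64 -31/16 -15/8 -7/4 -3/2 -1 0 } = -2011/1024
step 13: add B to get RRBRRRRBRRBRB; options L={ -2 -63/32 -503/256 -2011/1024 } R={ -1005/512 -251/128 -125/64 -31/16 -15/8 -7/4 -3/2 -1 0 } = -4021/2048
step 14: add B to get RRBRRRRBRRBRBB; options L={ -2 -63/32 -503/256 -2011/1024 -4021/2048 } R={ -1005/512 -251/128 -125/64 -31/16 -15/8 -7/4 -3/2 -1 0 } = -8041/4096
step 15: add B to get RRBRRRRBRRBRBBB; options L={ -2 -63/32 -503/256 -2011/1024 -4021/2048 -8041/4096 } R={ -1005/512 -251/128 -125/64 -31/16 -15/8 -7/4 -3/2 -1 0 } = -16081/8192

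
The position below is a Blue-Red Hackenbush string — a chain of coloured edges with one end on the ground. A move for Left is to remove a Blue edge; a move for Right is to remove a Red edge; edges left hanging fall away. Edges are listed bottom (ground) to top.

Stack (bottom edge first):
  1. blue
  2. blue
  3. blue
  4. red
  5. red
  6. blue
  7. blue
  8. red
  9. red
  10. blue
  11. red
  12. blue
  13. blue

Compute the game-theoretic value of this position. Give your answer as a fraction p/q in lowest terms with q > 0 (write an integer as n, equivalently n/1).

Recurse on prefixes of the 13-edge string blue blue blue red red blue blue red red blue red blue blue:
edge 1 of 13 (blue): { 0 | none } → 1
edge 2 of 13 (blue): { 0,1 | none } → 2
edge 3 of 13 (blue): { 0,1,2 | none } → 3
edge 4 of 13 (red): { 0,1,2 | 3 } → 5/2
edge 5 of 13 (red): { 0,1,2 | 5/2,3 } → 9/4
edge 6 of 13 (blue): { 0,1,2,9/4 | 5/2,3 } → 19/8
edge 7 of 13 (blue): { 0,1,2,9/4,19/8 | 5/2,3 } → 39/16
edge 8 of 13 (red): { 0,1,2,9/4,19/8 | 39/16,5/2,3 } → 77/32
edge 9 of 13 (red): { 0,1,2,9/4,19/8 | 77/32,39/16,5/2,3 } → 153/64
edge 10 of 13 (blue): { 0,1,2,9/4,19/8,153/64 | 77/32,39/16,5/2,3 } → 307/128
edge 11 of 13 (red): { 0,1,2,9/4,19/8,153/64 | 307/128,77/32,39/16,5/2,3 } → 613/256
edge 12 of 13 (blue): { 0,1,2,9/4,19/8,153/64,613/256 | 307/128,77/32,39/16,5/2,3 } → 1227/512
edge 13 of 13 (blue): { 0,1,2,9/4,19/8,153/64,613/256,1227/512 | 307/128,77/32,39/16,5/2,3 } → 2455/1024

2455/1024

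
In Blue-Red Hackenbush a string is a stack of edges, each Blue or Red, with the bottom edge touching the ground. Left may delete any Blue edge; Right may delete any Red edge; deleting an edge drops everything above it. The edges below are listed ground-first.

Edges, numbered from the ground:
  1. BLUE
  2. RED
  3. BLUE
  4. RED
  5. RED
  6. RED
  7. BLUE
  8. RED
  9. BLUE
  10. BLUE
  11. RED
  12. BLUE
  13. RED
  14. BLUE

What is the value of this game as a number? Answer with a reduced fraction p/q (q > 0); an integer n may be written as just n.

4459/8192

B: Left { 0 }, Right { — } ⇒ simplest 1
BR: Left { 0 }, Right { 1 } ⇒ simplest 1/2
BRB: Left { 0 1/2 }, Right { 1 } ⇒ simplest 3/4
BRBR: Left { 0 1/2 }, Right { 3/4 1 } ⇒ simplest 5/8
BRBRR: Left { 0 1/2 }, Right { 5/8 3/4 1 } ⇒ simplest 9/16
BRBRRR: Left { 0 1/2 }, Right { 9/16 5/8 3/4 1 } ⇒ simplest 17/32
BRBRRRB: Left { 0 1/2 17/32 }, Right { 9/16 5/8 3/4 1 } ⇒ simplest 35/64
BRBRRRBR: Left { 0 1/2 17/32 }, Right { 35/64 9/16 5/8 3/4 1 } ⇒ simplest 69/128
BRBRRRBRB: Left { 0 1/2 17/32 69/128 }, Right { 35/64 9/16 5/8 3/4 1 } ⇒ simplest 139/256
BRBRRRBRBB: Left { 0 1/2 17/32 69/128 139/256 }, Right { 35/64 9/16 5/8 3/4 1 } ⇒ simplest 279/512
BRBRRRBRBBR: Left { 0 1/2 17/32 69/128 139/256 }, Right { 279/512 35/64 9/16 5/8 3/4 1 } ⇒ simplest 557/1024
BRBRRRBRBBRB: Left { 0 1/2 17/32 69/128 139/256 557/1024 }, Right { 279/512 35/64 9/16 5/8 3/4 1 } ⇒ simplest 1115/2048
BRBRRRBRBBRBR: Left { 0 1/2 17/32 69/128 139/256 557/1024 }, Right { 1115/2048 279/512 35/64 9/16 5/8 3/4 1 } ⇒ simplest 2229/4096
BRBRRRBRBBRBRB: Left { 0 1/2 17/32 69/128 139/256 557/1024 2229/4096 }, Right { 1115/2048 279/512 35/64 9/16 5/8 3/4 1 } ⇒ simplest 4459/8192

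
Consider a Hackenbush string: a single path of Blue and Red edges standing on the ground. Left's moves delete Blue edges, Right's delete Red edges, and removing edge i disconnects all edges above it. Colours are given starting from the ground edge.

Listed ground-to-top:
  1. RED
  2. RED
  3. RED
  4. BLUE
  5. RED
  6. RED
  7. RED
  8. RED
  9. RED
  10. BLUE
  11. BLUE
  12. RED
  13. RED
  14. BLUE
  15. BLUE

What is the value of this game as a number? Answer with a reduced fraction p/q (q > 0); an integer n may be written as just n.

-12185/4096

Prefix values for RED RED RED BLUE RED RED RED RED RED BLUE BLUE RED RED BLUE BLUE via {L|R} + simplicity:
1 of 15 · R · max L −∞ · min R 0 — -1
2 of 15 · RR · max L −∞ · min R -1 — -2
3 of 15 · RRR · max L −∞ · min R -2 — -3
4 of 15 · RRRB · max L -3 · min R -2 — -5/2
5 of 15 · RRRBR · max L -3 · min R -5/2 — -11/4
6 of 15 · RRRBRR · max L -3 · min R -11/4 — -23/8
7 of 15 · RRRBRRR · max L -3 · min R -23/8 — -47/16
8 of 15 · RRRBRRRR · max L -3 · min R -47/16 — -95/32
9 of 15 · RRRBRRRRR · max L -3 · min R -95/32 — -191/64
10 of 15 · RRRBRRRRRB · max L -191/64 · min R -95/32 — -381/128
11 of 15 · RRRBRRRRRBB · max L -381/128 · min R -95/32 — -761/256
12 of 15 · RRRBRRRRRBBR · max L -381/128 · min R -761/256 — -1523/512
13 of 15 · RRRBRRRRRBBRR · max L -381/128 · min R -1523/512 — -3047/1024
14 of 15 · RRRBRRRRRBBRRB · max L -3047/1024 · min R -1523/512 — -6093/2048
15 of 15 · RRRBRRRRRBBRRBB · max L -6093/2048 · min R -1523/512 — -12185/4096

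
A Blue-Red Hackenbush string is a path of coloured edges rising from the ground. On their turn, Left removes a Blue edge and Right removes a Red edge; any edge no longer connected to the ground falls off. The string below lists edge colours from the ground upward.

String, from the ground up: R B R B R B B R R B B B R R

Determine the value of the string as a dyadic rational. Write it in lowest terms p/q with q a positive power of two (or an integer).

edge 1 of 14 (R): { — | 0 } → -1
edge 2 of 14 (B): { -1 | 0 } → -1/2
edge 3 of 14 (R): { -1 | -1/2 0 } → -3/4
edge 4 of 14 (B): { -1 -3/4 | -1/2 0 } → -5/8
edge 5 of 14 (R): { -1 -3/4 | -5/8 -1/2 0 } → -11/16
edge 6 of 14 (B): { -1 -3/4 -11/16 | -5/8 -1/2 0 } → -21/32
edge 7 of 14 (B): { -1 -3/4 -11/16 -21/32 | -5/8 -1/2 0 } → -41/64
edge 8 of 14 (R): { -1 -3/4 -11/16 -21/32 | -41/64 -5/8 -1/2 0 } → -83/128
edge 9 of 14 (R): { -1 -3/4 -11/16 -21/32 | -83/128 -41/64 -5/8 -1/2 0 } → -167/256
edge 10 of 14 (B): { -1 -3/4 -11/16 -21/32 -167/256 | -83/128 -41/64 -5/8 -1/2 0 } → -333/512
edge 11 of 14 (B): { -1 -3/4 -11/16 -21/32 -167/256 -333/512 | -83/128 -41/64 -5/8 -1/2 0 } → -665/1024
edge 12 of 14 (B): { -1 -3/4 -11/16 -21/32 -167/256 -333/512 -665/1024 | -83/128 -41/64 -5/8 -1/2 0 } → -1329/2048
edge 13 of 14 (R): { -1 -3/4 -11/16 -21/32 -167/256 -333/512 -665/1024 | -1329/2048 -83/128 -41/64 -5/8 -1/2 0 } → -2659/4096
edge 14 of 14 (R): { -1 -3/4 -11/16 -21/32 -167/256 -333/512 -665/1024 | -2659/4096 -1329/2048 -83/128 -41/64 -5/8 -1/2 0 } → -5319/8192

-5319/8192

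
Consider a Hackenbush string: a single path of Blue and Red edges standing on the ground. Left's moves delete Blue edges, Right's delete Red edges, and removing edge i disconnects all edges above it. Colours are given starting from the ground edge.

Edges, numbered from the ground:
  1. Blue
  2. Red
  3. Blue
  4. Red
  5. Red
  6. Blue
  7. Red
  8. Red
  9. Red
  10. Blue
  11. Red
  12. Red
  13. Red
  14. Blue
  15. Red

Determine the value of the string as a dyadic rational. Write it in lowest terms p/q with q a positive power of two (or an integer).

edge 1 of 15 (Blue): { 0 | — } so 1
edge 2 of 15 (Red): { 0 | 1 } so 1/2
edge 3 of 15 (Blue): { 0 1/2 | 1 } so 3/4
edge 4 of 15 (Red): { 0 1/2 | 3/4 1 } so 5/8
edge 5 of 15 (Red): { 0 1/2 | 5/8 3/4 1 } so 9/16
edge 6 of 15 (Blue): { 0 1/2 9/16 | 5/8 3/4 1 } so 19/32
edge 7 of 15 (Red): { 0 1/2 9/16 | 19/32 5/8 3/4 1 } so 37/64
edge 8 of 15 (Red): { 0 1/2 9/16 | 37/64 19/32 5/8 3/4 1 } so 73/128
edge 9 of 15 (Red): { 0 1/2 9/16 | 73/128 37/64 19/32 5/8 3/4 1 } so 145/256
edge 10 of 15 (Blue): { 0 1/2 9/16 145/256 | 73/128 37/64 19/32 5/8 3/4 1 } so 291/512
edge 11 of 15 (Red): { 0 1/2 9/16 145/256 | 291/512 73/128 37/64 19/32 5/8 3/4 1 } so 581/1024
edge 12 of 15 (Red): { 0 1/2 9/16 145/256 | 581/1024 291/512 73/128 37/64 19/32 5/8 3/4 1 } so 1161/2048
edge 13 of 15 (Red): { 0 1/2 9/16 145/256 | 1161/2048 581/1024 291/512 73/128 37/64 19/32 5/8 3/4 1 } so 2321/4096
edge 14 of 15 (Blue): { 0 1/2 9/16 145/256 2321/4096 | 1161/2048 581/1024 291/512 73/128 37/64 19/32 5/8 3/4 1 } so 4643/8192
edge 15 of 15 (Red): { 0 1/2 9/16 145/256 2321/4096 | 4643/8192 1161/2048 581/1024 291/512 73/128 37/64 19/32 5/8 3/4 1 } so 9285/16384

9285/16384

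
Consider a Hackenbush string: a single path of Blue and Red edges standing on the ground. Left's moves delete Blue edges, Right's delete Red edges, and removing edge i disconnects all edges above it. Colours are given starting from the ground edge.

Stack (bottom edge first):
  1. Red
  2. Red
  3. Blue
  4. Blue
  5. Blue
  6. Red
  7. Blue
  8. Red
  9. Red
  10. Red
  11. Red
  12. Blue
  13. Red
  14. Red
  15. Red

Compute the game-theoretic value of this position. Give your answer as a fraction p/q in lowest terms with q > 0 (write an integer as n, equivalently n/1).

-9711/8192

step 1: add Red to get R; options L={ none } R={ 0 } so -1
step 2: add Red to get RR; options L={ none } R={ -1, 0 } so -2
step 3: add Blue to get RRB; options L={ -2 } R={ -1, 0 } so -3/2
step 4: add Blue to get RRBB; options L={ -2, -3/2 } R={ -1, 0 } so -5/4
step 5: add Blue to get RRBBB; options L={ -2, -3/2, -5/4 } R={ -1, 0 } so -9/8
step 6: add Red to get RRBBBR; options L={ -2, -3/2, -5/4 } R={ -9/8, -1, 0 } so -19/16
step 7: add Blue to get RRBBBRB; options L={ -2, -3/2, -5/4, -19/16 } R={ -9/8, -1, 0 } so -37/32
step 8: add Red to get RRBBBRBR; options L={ -2, -3/2, -5/4, -19/16 } R={ -37/32, -9/8, -1, 0 } so -75/64
step 9: add Red to get RRBBBRBRR; options L={ -2, -3/2, -5/4, -19/16 } R={ -75/64, -37/32, -9/8, -1, 0 } so -151/128
step 10: add Red to get RRBBBRBRRR; options L={ -2, -3/2, -5/4, -19/16 } R={ -151/128, -75/64, -37/32, -9/8, -1, 0 } so -303/256
step 11: add Red to get RRBBBRBRRRR; options L={ -2, -3/2, -5/4, -19/16 } R={ -303/256, -151/128, -75/64, -37/32, -9/8, -1, 0 } so -607/512
step 12: add Blue to get RRBBBRBRRRRB; options L={ -2, -3/2, -5/4, -19/16, -607/512 } R={ -303/256, -151/128, -75/64, -37/32, -9/8, -1, 0 } so -1213/1024
step 13: add Red to get RRBBBRBRRRRBR; options L={ -2, -3/2, -5/4, -19/16, -607/512 } R={ -1213/1024, -303/256, -151/128, -75/64, -37/32, -9/8, -1, 0 } so -2427/2048
step 14: add Red to get RRBBBRBRRRRBRR; options L={ -2, -3/2, -5/4, -19/16, -607/512 } R={ -2427/2048, -1213/1024, -303/256, -151/128, -75/64, -37/32, -9/8, -1, 0 } so -4855/4096
step 15: add Red to get RRBBBRBRRRRBRRR; options L={ -2, -3/2, -5/4, -19/16, -607/512 } R={ -4855/4096, -2427/2048, -1213/1024, -303/256, -151/128, -75/64, -37/32, -9/8, -1, 0 } so -9711/8192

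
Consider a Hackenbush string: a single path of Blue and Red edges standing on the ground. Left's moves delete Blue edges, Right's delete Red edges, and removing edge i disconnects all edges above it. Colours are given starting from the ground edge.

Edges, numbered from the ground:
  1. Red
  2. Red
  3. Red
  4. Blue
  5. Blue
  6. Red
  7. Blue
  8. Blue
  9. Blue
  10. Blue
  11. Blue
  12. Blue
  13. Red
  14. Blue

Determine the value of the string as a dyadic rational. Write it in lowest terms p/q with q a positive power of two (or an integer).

Recurse on prefixes of the 14-edge string Red Red Red Blue Blue Red Blue Blue Blue Blue Blue Blue Red Blue:
value(R) = { ∅ | 0 } = -1
value(RR) = { ∅ | -1 0 } = -2
value(RRR) = { ∅ | -2 -1 0 } = -3
value(RRRB) = { -3 | -2 -1 0 } = -5/2
value(RRRBB) = { -3 -5/2 | -2 -1 0 } = -9/4
value(RRRBBR) = { -3 -5/2 | -9/4 -2 -1 0 } = -19/8
value(RRRBBRB) = { -3 -5/2 -19/8 | -9/4 -2 -1 0 } = -37/16
value(RRRBBRBB) = { -3 -5/2 -19/8 -37/16 | -9/4 -2 -1 0 } = -73/32
value(RRRBBRBBB) = { -3 -5/2 -19/8 -37/16 -73/32 | -9/4 -2 -1 0 } = -145/64
value(RRRBBRBBBB) = { -3 -5/2 -19/8 -37/16 -73/32 -145/64 | -9/4 -2 -1 0 } = -289/128
value(RRRBBRBBBBB) = { -3 -5/2 -19/8 -37/16 -73/32 -145/64 -289/128 | -9/4 -2 -1 0 } = -577/256
value(RRRBBRBBBBBB) = { -3 -5/2 -19/8 -37/16 -73/32 -145/64 -289/128 -577/256 | -9/4 -2 -1 0 } = -1153/512
value(RRRBBRBBBBBBR) = { -3 -5/2 -19/8 -37/16 -73/32 -145/64 -289/128 -577/256 | -1153/512 -9/4 -2 -1 0 } = -2307/1024
value(RRRBBRBBBBBBRB) = { -3 -5/2 -19/8 -37/16 -73/32 -145/64 -289/128 -577/256 -2307/1024 | -1153/512 -9/4 -2 -1 0 } = -4613/2048

-4613/2048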